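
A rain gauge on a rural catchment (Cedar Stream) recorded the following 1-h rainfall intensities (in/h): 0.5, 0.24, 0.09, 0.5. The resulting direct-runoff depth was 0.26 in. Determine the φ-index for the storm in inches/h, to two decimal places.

φ ≈ 0.37 in/h

Only the 2 blocks with intensity above φ contribute runoff: 0.5, 0.5 in/h.
Σ(I−φ)·Δt = d  ⇒  (0.5+0.5 − 2φ)·1 = 0.26
φ = (1.000 − 0.26/1) / 2 = 0.37 in/h.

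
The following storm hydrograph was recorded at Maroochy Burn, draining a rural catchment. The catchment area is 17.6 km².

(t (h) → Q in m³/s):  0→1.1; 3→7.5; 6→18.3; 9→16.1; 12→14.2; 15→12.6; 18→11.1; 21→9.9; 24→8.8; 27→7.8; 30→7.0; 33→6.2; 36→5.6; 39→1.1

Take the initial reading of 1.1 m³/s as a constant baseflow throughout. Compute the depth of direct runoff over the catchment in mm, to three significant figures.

Direct runoff: 0.0, 6.4, 17.2, 15.0, 13.1, 11.5, 10.0, 8.8, 7.7, 6.7, 5.9, 5.1, 4.5, 0.0 m³/s; ΣQ_DR = 111.9 m³/s.
V = ΣQ_DR · Δt = 111.9 × 10800 s = 1.209 × 10^6 m³.
Over A = 17.6 km², depth = V / A = 68.7 mm.

d ≈ 68.7 mm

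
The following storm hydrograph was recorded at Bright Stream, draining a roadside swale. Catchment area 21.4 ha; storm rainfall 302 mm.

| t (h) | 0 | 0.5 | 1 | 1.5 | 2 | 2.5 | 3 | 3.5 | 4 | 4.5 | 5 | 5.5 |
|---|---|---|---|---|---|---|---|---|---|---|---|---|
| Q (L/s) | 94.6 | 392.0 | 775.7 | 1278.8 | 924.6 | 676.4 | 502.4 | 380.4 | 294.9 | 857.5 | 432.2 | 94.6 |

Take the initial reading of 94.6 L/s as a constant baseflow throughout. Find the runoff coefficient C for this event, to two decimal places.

C ≈ 0.16

ΣQ_DR = 5569 L/s; V = ΣQ_DR·Δt = 1.002 × 10^7 L.
Runoff depth d = V / A = 46.84 mm.
C = d / P = 46.84 / 302 = 0.16.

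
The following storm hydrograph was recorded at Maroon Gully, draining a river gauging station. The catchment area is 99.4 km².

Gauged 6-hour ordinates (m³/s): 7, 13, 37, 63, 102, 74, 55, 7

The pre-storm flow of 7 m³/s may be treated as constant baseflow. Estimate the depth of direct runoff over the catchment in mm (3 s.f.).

d ≈ 65.6 mm

Direct runoff: 0.0, 6.0, 30.0, 56.0, 95.0, 67.0, 48.0, 0.0 m³/s; ΣQ_DR = 302.0 m³/s.
V = ΣQ_DR · Δt = 302.0 × 21600 s = 6.523 × 10^6 m³.
Over A = 99.4 km², depth = V / A = 65.6 mm.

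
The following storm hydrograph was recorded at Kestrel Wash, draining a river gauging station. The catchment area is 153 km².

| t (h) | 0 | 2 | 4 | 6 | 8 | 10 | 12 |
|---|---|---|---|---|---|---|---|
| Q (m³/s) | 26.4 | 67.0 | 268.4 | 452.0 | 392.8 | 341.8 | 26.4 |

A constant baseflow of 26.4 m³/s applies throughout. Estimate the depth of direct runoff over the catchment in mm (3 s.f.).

Direct runoff: 0.0, 40.6, 242.0, 425.6, 366.4, 315.4, 0.0 m³/s; ΣQ_DR = 1390 m³/s.
V = ΣQ_DR · Δt = 1390 × 7200 s = 1.001 × 10^7 m³.
Over A = 153 km², depth = V / A = 65.4 mm.

d ≈ 65.4 mm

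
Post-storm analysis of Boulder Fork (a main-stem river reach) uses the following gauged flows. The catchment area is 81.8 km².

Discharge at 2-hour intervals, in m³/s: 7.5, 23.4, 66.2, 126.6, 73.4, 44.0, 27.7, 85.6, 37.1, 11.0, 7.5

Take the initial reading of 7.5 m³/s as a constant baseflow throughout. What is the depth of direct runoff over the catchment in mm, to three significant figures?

d ≈ 37.6 mm

Direct runoff: 0.0, 15.9, 58.7, 119.1, 65.9, 36.5, 20.2, 78.1, 29.6, 3.5, 0.0 m³/s; ΣQ_DR = 427.5 m³/s.
V = ΣQ_DR · Δt = 427.5 × 7200 s = 3.078 × 10^6 m³.
Over A = 81.8 km², depth = V / A = 37.6 mm.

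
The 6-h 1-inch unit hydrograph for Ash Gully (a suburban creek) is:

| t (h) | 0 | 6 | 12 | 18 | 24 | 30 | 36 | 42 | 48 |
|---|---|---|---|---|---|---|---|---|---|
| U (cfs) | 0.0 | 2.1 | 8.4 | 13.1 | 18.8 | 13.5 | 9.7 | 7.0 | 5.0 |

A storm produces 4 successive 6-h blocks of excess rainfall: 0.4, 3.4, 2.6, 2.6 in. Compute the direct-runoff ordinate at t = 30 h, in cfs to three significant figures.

Q ≈ 125 cfs

By discrete convolution, Q_j = Σ (P_i / 1 in) · U_{j−i}.
At t = 30 h (j=5): Q = (0.4/1)·13.5 + (3.4/1)·18.8 + (2.6/1)·13.1 + (2.6/1)·8.4 = 125 cfs.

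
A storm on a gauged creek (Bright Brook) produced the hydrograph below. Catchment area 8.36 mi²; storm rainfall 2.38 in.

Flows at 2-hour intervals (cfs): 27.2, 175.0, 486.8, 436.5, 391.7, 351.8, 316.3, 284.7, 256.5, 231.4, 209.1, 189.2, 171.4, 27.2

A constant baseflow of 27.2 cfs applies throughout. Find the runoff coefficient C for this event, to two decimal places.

ΣQ_DR = 3174 cfs; V = ΣQ_DR·Δt = 2.285 × 10^7 ft³.
Runoff depth d = V / A = 1.177 in.
C = d / P = 1.177 / 2.38 = 0.49.

C ≈ 0.49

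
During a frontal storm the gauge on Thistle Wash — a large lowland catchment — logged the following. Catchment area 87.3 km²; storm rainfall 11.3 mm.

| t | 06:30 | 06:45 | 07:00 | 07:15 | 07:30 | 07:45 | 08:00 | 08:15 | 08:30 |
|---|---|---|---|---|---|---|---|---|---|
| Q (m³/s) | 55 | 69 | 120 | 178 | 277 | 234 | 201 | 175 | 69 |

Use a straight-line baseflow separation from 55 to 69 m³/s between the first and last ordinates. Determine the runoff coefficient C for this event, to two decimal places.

ΣQ_DR = 820.0 m³/s; V = ΣQ_DR·Δt = 7.380 × 10^5 m³.
Runoff depth d = V / A = 8.454 mm.
C = d / P = 8.454 / 11.3 = 0.75.

C ≈ 0.75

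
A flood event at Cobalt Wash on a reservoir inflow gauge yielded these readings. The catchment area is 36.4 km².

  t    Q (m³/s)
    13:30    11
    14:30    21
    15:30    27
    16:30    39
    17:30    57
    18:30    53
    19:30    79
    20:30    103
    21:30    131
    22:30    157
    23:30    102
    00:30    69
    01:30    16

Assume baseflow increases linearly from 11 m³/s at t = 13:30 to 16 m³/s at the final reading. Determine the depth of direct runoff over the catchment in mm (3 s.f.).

d ≈ 68.2 mm

Direct runoff: 0.00, 9.58, 15.17, 26.75, 44.33, 39.92, 65.50, 89.08, 116.67, 142.25, 86.83, 53.42, 0.00 m³/s; ΣQ_DR = 689.5 m³/s.
V = ΣQ_DR · Δt = 689.5 × 3600 s = 2.482 × 10^6 m³.
Over A = 36.4 km², depth = V / A = 68.2 mm.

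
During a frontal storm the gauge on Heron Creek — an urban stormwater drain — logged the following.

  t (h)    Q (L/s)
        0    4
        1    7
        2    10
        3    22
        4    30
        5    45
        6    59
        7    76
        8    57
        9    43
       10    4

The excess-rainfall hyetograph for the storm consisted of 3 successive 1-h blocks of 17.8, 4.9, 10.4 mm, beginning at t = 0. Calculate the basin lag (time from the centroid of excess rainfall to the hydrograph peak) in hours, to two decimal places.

Centroid of excess rainfall: t_c = Σ P_i·t̄_i / ΣP_i = 1.2764 h (block centres at 0.5, 1.5, 2.5 h).
Hydrograph peak occurs at t = 7 h, so basin lag t_L = 7 − 1.2764 = 5.72 h.

t_L ≈ 5.72 h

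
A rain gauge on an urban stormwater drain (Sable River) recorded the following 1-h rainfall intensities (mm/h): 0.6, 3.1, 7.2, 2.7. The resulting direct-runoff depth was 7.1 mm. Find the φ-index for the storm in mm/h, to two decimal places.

Only the 3 blocks with intensity above φ contribute runoff: 3.1, 7.2, 2.7 mm/h.
Σ(I−φ)·Δt = d  ⇒  (3.1+7.2+2.7 − 3φ)·1 = 7.1
φ = (13.00 − 7.1/1) / 3 = 1.97 mm/h.

φ ≈ 1.97 mm/h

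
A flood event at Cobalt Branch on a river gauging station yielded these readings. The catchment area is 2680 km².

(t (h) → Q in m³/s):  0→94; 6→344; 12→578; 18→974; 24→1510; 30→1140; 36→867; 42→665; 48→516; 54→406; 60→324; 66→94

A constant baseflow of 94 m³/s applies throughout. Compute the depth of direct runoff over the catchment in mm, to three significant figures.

Direct runoff: 0.0, 250.0, 484.0, 880.0, 1416.0, 1046.0, 773.0, 571.0, 422.0, 312.0, 230.0, 0.0 m³/s; ΣQ_DR = 6384 m³/s.
V = ΣQ_DR · Δt = 6384 × 21600 s = 1.379 × 10^8 m³.
Over A = 2680 km², depth = V / A = 51.5 mm.

d ≈ 51.5 mm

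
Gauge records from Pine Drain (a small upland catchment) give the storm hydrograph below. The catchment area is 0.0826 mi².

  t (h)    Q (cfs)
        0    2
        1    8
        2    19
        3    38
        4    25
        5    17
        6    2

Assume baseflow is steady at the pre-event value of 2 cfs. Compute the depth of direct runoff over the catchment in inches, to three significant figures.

d ≈ 1.82 in

Direct runoff: 0.0, 6.0, 17.0, 36.0, 23.0, 15.0, 0.0 cfs; ΣQ_DR = 97.00 cfs.
V = ΣQ_DR · Δt = 97.00 × 3600 s = 3.492 × 10^5 ft³.
Over A = 0.0826 mi², depth = V / A = 1.82 in.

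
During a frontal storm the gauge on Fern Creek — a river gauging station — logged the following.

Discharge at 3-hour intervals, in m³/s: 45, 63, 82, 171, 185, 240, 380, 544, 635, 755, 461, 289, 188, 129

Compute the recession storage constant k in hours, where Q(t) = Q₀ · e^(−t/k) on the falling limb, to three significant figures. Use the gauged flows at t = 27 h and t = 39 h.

On the falling limb, Q drops from 755 to 129 m³/s between t = 27 h and t = 39 h (Δt = 12 h).
k = −Δt / ln(Q₂/Q₁) = −12 / ln(129/755) = 6.79 h.

k ≈ 6.79 h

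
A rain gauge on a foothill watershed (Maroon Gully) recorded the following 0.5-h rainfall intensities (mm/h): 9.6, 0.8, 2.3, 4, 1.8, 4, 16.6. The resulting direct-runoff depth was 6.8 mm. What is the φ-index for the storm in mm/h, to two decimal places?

φ ≈ 6.30 mm/h

Only the 2 blocks with intensity above φ contribute runoff: 9.6, 16.6 mm/h.
Σ(I−φ)·Δt = d  ⇒  (9.6+16.6 − 2φ)·0.5 = 6.8
φ = (26.20 − 6.8/0.5) / 2 = 6.30 mm/h.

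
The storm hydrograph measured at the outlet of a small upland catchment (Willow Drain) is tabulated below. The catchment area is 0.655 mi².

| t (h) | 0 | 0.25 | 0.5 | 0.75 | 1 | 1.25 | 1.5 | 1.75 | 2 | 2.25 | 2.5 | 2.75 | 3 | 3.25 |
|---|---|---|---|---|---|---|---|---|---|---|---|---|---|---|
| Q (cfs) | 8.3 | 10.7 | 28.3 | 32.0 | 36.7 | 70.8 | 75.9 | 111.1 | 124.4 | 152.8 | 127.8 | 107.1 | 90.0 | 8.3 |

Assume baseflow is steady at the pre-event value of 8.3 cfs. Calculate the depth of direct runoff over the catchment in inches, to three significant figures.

Direct runoff: 0.0, 2.4, 20.0, 23.7, 28.4, 62.5, 67.6, 102.8, 116.1, 144.5, 119.5, 98.8, 81.7, 0.0 cfs; ΣQ_DR = 868.0 cfs.
V = ΣQ_DR · Δt = 868.0 × 900 s = 7.812 × 10^5 ft³.
Over A = 0.655 mi², depth = V / A = 0.513 in.

d ≈ 0.513 in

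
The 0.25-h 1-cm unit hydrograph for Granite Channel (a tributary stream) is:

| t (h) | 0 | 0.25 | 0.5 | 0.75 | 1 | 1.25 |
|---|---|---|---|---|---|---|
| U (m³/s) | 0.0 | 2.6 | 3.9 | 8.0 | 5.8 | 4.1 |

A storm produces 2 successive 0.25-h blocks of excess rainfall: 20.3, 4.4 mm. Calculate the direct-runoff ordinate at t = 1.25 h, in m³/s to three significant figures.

By discrete convolution, Q_j = Σ (P_i / 10 mm) · U_{j−i}.
At t = 1.25 h (j=5): Q = (20.3/10)·4.1 + (4.4/10)·5.8 = 10.9 m³/s.

Q ≈ 10.9 m³/s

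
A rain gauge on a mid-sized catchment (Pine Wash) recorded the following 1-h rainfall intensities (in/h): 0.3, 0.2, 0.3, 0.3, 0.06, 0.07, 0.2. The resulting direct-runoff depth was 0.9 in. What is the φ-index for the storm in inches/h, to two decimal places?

Only the 5 blocks with intensity above φ contribute runoff: 0.3, 0.2, 0.3, 0.3, 0.2 in/h.
Σ(I−φ)·Δt = d  ⇒  (0.3+0.2+0.3+0.3+0.2 − 5φ)·1 = 0.9
φ = (1.300 − 0.9/1) / 5 = 0.08 in/h.

φ ≈ 0.08 in/h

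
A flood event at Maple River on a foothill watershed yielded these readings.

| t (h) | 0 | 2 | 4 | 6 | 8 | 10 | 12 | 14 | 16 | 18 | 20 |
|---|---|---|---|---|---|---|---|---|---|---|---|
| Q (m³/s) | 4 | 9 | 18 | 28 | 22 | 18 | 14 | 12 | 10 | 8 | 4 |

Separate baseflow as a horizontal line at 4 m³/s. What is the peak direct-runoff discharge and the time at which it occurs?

Subtracting baseflow gives direct-runoff ordinates: 0.0, 5.0, 14.0, 24.0, 18.0, 14.0, 10.0, 8.0, 6.0, 4.0, 0.0 m³/s.
The maximum is 24.0 m³/s, occurring at the reading for t = 6 h.

Q_p = 24.0 m³/s at t = 6 h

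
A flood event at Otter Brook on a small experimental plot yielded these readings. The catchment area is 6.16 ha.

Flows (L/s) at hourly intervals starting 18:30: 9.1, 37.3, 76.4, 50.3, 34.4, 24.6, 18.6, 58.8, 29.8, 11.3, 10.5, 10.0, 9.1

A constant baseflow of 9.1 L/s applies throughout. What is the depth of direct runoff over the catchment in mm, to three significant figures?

Direct runoff: 0.0, 28.2, 67.3, 41.2, 25.3, 15.5, 9.5, 49.7, 20.7, 2.2, 1.4, 0.9, 0.0 L/s; ΣQ_DR = 261.9 L/s.
V = ΣQ_DR · Δt = 261.9 × 3600 s = 9.428 × 10^5 L.
Over A = 6.16 ha, depth = V / A = 15.3 mm.

d ≈ 15.3 mm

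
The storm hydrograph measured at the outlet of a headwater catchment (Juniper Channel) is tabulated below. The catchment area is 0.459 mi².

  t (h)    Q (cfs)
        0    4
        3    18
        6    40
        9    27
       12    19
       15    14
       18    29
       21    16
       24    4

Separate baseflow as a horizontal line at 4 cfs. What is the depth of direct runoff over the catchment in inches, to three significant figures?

d ≈ 1.37 in

Direct runoff: 0.0, 14.0, 36.0, 23.0, 15.0, 10.0, 25.0, 12.0, 0.0 cfs; ΣQ_DR = 135.0 cfs.
V = ΣQ_DR · Δt = 135.0 × 10800 s = 1.458 × 10^6 ft³.
Over A = 0.459 mi², depth = V / A = 1.37 in.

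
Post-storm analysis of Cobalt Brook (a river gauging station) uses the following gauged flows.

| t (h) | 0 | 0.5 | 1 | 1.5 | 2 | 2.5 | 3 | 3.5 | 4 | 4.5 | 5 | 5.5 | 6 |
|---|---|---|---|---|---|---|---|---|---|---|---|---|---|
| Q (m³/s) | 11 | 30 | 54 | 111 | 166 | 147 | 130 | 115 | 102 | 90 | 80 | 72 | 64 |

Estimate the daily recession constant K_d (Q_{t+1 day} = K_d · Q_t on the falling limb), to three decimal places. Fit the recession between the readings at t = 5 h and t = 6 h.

Between t = 5 h and t = 6 h the flow falls from 80 to 64 m³/s over 2×0.5 h = 1 h.
Per-interval ratio K = (64/80)^(1/2) = 0.8944; K_d = K^(24/0.5) = 0.005.

K_d ≈ 0.005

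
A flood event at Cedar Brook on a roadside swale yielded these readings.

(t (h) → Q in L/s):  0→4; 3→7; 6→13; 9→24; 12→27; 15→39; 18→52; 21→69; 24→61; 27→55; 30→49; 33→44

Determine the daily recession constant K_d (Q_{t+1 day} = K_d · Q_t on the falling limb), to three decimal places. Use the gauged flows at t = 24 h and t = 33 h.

Between t = 24 h and t = 33 h the flow falls from 61 to 44 L/s over 3×3 h = 9 h.
Per-interval ratio K = (44/61)^(1/3) = 0.8968; K_d = K^(24/3) = 0.418.

K_d ≈ 0.418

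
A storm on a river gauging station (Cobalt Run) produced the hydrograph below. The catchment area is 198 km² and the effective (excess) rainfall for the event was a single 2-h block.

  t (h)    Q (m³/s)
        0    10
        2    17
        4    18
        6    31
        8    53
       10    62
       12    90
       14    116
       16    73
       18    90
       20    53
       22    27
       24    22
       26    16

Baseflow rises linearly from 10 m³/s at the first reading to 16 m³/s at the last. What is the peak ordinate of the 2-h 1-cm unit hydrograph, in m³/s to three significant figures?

U_p ≈ 57.0 m³/s

Direct runoff: 0.00, 6.54, 7.08, 19.62, 41.15, 49.69, 77.23, 102.77, 59.31, 75.85, 38.38, 11.92, 6.46, 0.00 m³/s; ΣQ_DR = 496.0 m³/s, peak = 102.77 m³/s.
Runoff depth d = ΣQ_DR·Δt / A = 496.0 × 7200 / (198 km²) = 18.04 mm.
The 1-cm UH is the DRH scaled by (10 mm)/d, so U_p = 102.77 × 10/18.04 = 57.0 m³/s.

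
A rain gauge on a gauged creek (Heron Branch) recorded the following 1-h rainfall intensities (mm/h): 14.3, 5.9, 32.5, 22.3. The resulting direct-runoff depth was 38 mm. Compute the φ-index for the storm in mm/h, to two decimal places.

φ ≈ 10.37 mm/h

Only the 3 blocks with intensity above φ contribute runoff: 14.3, 32.5, 22.3 mm/h.
Σ(I−φ)·Δt = d  ⇒  (14.3+32.5+22.3 − 3φ)·1 = 38
φ = (69.10 − 38/1) / 3 = 10.37 mm/h.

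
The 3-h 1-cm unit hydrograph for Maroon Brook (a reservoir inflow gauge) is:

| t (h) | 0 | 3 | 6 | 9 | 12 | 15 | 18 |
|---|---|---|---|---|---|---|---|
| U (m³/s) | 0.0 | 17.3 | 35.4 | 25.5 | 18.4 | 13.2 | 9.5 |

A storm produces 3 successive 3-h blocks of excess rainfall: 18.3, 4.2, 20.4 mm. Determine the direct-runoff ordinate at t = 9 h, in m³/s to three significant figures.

Q ≈ 96.8 m³/s

By discrete convolution, Q_j = Σ (P_i / 10 mm) · U_{j−i}.
At t = 9 h (j=3): Q = (18.3/10)·25.5 + (4.2/10)·35.4 + (20.4/10)·17.3 = 96.8 m³/s.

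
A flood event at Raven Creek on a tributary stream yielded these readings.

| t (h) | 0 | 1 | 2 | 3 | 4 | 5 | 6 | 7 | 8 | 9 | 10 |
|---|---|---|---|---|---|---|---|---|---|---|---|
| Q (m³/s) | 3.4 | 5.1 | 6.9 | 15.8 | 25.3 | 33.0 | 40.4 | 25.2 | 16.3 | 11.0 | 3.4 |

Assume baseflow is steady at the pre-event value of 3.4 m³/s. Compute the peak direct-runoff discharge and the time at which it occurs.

Subtracting baseflow gives direct-runoff ordinates: 0.0, 1.7, 3.5, 12.4, 21.9, 29.6, 37.0, 21.8, 12.9, 7.6, 0.0 m³/s.
The maximum is 37.0 m³/s, occurring at the reading for t = 6 h.

Q_p = 37.0 m³/s at t = 6 h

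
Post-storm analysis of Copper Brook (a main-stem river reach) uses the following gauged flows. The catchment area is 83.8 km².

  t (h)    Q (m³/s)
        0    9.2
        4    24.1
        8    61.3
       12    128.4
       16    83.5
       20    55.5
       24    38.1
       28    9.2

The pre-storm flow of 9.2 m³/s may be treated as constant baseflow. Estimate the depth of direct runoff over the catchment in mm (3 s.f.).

d ≈ 57.7 mm

Direct runoff: 0.0, 14.9, 52.1, 119.2, 74.3, 46.3, 28.9, 0.0 m³/s; ΣQ_DR = 335.7 m³/s.
V = ΣQ_DR · Δt = 335.7 × 14400 s = 4.834 × 10^6 m³.
Over A = 83.8 km², depth = V / A = 57.7 mm.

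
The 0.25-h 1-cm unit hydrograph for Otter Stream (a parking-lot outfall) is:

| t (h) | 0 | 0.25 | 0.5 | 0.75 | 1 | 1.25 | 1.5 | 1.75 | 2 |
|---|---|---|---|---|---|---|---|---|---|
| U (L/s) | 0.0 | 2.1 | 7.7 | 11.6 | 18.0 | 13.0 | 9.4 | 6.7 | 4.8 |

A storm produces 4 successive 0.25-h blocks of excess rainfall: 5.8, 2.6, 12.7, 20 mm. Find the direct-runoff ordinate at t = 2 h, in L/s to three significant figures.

Q ≈ 42.5 L/s

By discrete convolution, Q_j = Σ (P_i / 10 mm) · U_{j−i}.
At t = 2 h (j=8): Q = (5.8/10)·4.8 + (2.6/10)·6.7 + (12.7/10)·9.4 + (20/10)·13.0 = 42.5 L/s.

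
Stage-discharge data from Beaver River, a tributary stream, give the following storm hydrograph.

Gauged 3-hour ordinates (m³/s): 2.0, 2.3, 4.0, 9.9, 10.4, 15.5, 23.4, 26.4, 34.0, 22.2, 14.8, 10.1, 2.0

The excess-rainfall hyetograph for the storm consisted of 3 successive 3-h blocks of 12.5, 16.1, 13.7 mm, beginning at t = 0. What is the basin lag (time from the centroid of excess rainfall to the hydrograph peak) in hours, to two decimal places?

t_L ≈ 19.41 h

Centroid of excess rainfall: t_c = Σ P_i·t̄_i / ΣP_i = 4.5851 h (block centres at 1.5, 4.5, 7.5 h).
Hydrograph peak occurs at t = 24 h, so basin lag t_L = 24 − 4.5851 = 19.41 h.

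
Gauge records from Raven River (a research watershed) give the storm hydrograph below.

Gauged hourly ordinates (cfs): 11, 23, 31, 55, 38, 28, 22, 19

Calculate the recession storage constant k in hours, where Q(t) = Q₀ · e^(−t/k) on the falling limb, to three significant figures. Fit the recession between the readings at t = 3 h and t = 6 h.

On the falling limb, Q drops from 55 to 22 cfs between t = 3 h and t = 6 h (Δt = 3 h).
k = −Δt / ln(Q₂/Q₁) = −3 / ln(22/55) = 3.27 h.

k ≈ 3.27 h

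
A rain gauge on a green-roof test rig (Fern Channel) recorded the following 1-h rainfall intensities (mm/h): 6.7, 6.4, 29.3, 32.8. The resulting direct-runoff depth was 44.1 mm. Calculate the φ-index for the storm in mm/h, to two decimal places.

Only the 2 blocks with intensity above φ contribute runoff: 29.3, 32.8 mm/h.
Σ(I−φ)·Δt = d  ⇒  (29.3+32.8 − 2φ)·1 = 44.1
φ = (62.10 − 44.1/1) / 2 = 9.00 mm/h.

φ ≈ 9.00 mm/h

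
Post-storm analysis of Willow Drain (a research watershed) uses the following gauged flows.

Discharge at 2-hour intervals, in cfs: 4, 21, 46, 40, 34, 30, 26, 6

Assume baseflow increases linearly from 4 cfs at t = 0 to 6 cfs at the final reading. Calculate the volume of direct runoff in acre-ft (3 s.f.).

Direct-runoff ordinates (Q − Q_b): 0.00, 16.71, 41.43, 35.14, 28.86, 24.57, 20.29, 0.00 cfs.
ΣQ_DR = 167.0 cfs.
With Δt = 2 h = 7200 s, V = ΣQ_DR · Δt = 167.0 × 7200 = 1.20 × 10^6 ft³ = 27.6 acre-ft.

V ≈ 27.6 acre-ft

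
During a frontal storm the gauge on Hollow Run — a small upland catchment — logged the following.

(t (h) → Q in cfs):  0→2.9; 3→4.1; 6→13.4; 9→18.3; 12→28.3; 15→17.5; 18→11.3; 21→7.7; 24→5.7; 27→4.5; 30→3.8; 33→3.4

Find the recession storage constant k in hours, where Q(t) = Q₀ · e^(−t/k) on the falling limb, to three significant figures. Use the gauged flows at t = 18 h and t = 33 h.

k ≈ 12.5 h

On the falling limb, Q drops from 11.3 to 3.4 cfs between t = 18 h and t = 33 h (Δt = 15 h).
k = −Δt / ln(Q₂/Q₁) = −15 / ln(3.4/11.3) = 12.5 h.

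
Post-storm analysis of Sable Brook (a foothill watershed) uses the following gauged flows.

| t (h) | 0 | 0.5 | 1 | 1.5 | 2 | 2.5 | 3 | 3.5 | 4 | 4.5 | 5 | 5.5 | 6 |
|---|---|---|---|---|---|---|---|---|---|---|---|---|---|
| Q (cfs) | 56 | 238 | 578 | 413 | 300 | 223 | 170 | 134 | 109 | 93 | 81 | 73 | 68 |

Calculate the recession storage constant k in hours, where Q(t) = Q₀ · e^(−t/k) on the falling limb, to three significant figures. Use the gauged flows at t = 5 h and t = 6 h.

On the falling limb, Q drops from 81 to 68 cfs between t = 5 h and t = 6 h (Δt = 1 h).
k = −Δt / ln(Q₂/Q₁) = −1 / ln(68/81) = 5.72 h.

k ≈ 5.72 h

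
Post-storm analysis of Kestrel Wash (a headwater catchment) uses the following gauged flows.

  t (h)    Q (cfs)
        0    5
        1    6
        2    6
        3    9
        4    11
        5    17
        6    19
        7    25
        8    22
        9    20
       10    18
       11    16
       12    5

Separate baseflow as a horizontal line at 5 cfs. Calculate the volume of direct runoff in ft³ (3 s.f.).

Direct-runoff ordinates (Q − Q_b): 0.0, 1.0, 1.0, 4.0, 6.0, 12.0, 14.0, 20.0, 17.0, 15.0, 13.0, 11.0, 0.0 cfs.
ΣQ_DR = 114.0 cfs.
With Δt = 1 h = 3600 s, V = ΣQ_DR · Δt = 114.0 × 3600 = 4.10 × 10^5 ft³.

V ≈ 4.10 × 10^5 ft³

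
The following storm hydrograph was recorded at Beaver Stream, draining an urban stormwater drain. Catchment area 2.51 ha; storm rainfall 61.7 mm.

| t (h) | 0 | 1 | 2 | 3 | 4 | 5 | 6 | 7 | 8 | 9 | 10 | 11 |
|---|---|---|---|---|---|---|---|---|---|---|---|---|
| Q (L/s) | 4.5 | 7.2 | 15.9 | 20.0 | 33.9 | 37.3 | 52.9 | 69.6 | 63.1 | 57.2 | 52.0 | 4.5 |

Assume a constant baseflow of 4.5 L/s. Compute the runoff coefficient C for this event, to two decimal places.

ΣQ_DR = 364.1 L/s; V = ΣQ_DR·Δt = 1.311 × 10^6 L.
Runoff depth d = V / A = 52.22 mm.
C = d / P = 52.22 / 61.7 = 0.85.

C ≈ 0.85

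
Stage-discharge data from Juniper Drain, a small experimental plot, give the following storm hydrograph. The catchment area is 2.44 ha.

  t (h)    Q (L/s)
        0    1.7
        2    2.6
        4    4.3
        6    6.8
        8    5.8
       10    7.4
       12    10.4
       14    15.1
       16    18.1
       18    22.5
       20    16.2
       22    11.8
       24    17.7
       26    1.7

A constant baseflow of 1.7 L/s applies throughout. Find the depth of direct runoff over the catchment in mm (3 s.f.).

Direct runoff: 0.0, 0.9, 2.6, 5.1, 4.1, 5.7, 8.7, 13.4, 16.4, 20.8, 14.5, 10.1, 16.0, 0.0 L/s; ΣQ_DR = 118.3 L/s.
V = ΣQ_DR · Δt = 118.3 × 7200 s = 8.518 × 10^5 L.
Over A = 2.44 ha, depth = V / A = 34.9 mm.

d ≈ 34.9 mm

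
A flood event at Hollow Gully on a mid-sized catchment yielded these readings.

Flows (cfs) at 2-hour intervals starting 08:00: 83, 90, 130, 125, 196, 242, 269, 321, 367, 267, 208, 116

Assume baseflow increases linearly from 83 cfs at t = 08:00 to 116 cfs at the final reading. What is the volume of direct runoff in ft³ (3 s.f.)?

V ≈ 8.78 × 10^6 ft³

Direct-runoff ordinates (Q − Q_b): 0.00, 4.00, 41.00, 33.00, 101.00, 144.00, 168.00, 217.00, 260.00, 157.00, 95.00, 0.00 cfs.
ΣQ_DR = 1220 cfs.
With Δt = 2 h = 7200 s, V = ΣQ_DR · Δt = 1220 × 7200 = 8.78 × 10^6 ft³.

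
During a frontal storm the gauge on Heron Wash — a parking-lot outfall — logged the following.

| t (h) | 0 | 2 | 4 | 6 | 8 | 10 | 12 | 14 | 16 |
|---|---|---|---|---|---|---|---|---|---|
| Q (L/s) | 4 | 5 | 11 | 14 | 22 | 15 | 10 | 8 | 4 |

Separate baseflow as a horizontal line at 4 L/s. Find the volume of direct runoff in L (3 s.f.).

V ≈ 4.10 × 10^5 L

Direct-runoff ordinates (Q − Q_b): 0.0, 1.0, 7.0, 10.0, 18.0, 11.0, 6.0, 4.0, 0.0 L/s.
ΣQ_DR = 57.00 L/s.
With Δt = 2 h = 7200 s, V = ΣQ_DR · Δt = 57.00 × 7200 = 4.10 × 10^5 L.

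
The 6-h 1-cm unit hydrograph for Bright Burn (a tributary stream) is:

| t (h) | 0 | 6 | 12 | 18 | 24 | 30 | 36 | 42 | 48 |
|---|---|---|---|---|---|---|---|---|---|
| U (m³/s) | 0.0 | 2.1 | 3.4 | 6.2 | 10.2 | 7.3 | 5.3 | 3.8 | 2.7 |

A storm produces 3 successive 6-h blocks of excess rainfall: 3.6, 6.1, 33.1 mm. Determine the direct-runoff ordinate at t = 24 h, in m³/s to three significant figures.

By discrete convolution, Q_j = Σ (P_i / 10 mm) · U_{j−i}.
At t = 24 h (j=4): Q = (3.6/10)·10.2 + (6.1/10)·6.2 + (33.1/10)·3.4 = 18.7 m³/s.

Q ≈ 18.7 m³/s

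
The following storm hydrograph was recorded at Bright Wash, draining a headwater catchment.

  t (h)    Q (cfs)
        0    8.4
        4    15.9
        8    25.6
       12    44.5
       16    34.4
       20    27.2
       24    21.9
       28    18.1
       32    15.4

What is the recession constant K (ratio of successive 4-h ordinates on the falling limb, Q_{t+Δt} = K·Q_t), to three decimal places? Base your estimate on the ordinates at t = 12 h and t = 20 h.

Using the recession-limb readings at t = 12 h and t = 20 h: Q falls from 44.5 to 27.2 cfs over 2 intervals.
K = (Q₂/Q₁)^(1/2) = (27.2/44.5)^(1/2) = 0.782.

K ≈ 0.782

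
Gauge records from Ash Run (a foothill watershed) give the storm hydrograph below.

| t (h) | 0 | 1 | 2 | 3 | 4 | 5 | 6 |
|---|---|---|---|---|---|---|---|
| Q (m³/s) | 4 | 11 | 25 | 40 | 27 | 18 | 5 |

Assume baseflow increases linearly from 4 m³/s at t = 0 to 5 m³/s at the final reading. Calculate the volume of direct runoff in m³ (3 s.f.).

Direct-runoff ordinates (Q − Q_b): 0.00, 6.83, 20.67, 35.50, 22.33, 13.17, 0.00 m³/s.
ΣQ_DR = 98.50 m³/s.
With Δt = 1 h = 3600 s, V = ΣQ_DR · Δt = 98.50 × 3600 = 3.55 × 10^5 m³.

V ≈ 3.55 × 10^5 m³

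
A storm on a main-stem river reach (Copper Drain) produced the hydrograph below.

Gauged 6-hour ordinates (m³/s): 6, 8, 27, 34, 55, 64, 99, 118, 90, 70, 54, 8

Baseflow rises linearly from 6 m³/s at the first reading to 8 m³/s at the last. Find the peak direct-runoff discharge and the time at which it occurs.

Q_p = 110.73 m³/s at t = 42 h

Subtracting baseflow gives direct-runoff ordinates: 0.00, 1.82, 20.64, 27.45, 48.27, 57.09, 91.91, 110.73, 82.55, 62.36, 46.18, 0.00 m³/s.
The maximum is 110.73 m³/s, occurring at the reading for t = 42 h.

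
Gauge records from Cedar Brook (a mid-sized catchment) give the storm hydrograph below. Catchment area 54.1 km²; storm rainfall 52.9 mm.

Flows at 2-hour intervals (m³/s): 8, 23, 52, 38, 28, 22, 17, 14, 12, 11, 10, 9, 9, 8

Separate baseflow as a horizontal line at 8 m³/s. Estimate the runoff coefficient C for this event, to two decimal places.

ΣQ_DR = 149.0 m³/s; V = ΣQ_DR·Δt = 1.073 × 10^6 m³.
Runoff depth d = V / A = 19.83 mm.
C = d / P = 19.83 / 52.9 = 0.37.

C ≈ 0.37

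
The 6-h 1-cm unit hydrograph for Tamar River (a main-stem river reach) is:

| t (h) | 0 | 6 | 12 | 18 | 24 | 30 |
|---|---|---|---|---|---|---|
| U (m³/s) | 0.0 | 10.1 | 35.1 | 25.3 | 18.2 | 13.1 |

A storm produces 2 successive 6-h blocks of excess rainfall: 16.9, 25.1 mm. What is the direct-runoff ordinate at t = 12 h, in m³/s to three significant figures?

Q ≈ 84.7 m³/s

By discrete convolution, Q_j = Σ (P_i / 10 mm) · U_{j−i}.
At t = 12 h (j=2): Q = (16.9/10)·35.1 + (25.1/10)·10.1 = 84.7 m³/s.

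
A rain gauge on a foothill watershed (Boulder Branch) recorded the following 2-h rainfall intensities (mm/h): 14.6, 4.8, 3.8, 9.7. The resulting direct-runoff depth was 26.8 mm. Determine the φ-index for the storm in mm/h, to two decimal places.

Only the 2 blocks with intensity above φ contribute runoff: 14.6, 9.7 mm/h.
Σ(I−φ)·Δt = d  ⇒  (14.6+9.7 − 2φ)·2 = 26.8
φ = (24.30 − 26.8/2) / 2 = 5.45 mm/h.

φ ≈ 5.45 mm/h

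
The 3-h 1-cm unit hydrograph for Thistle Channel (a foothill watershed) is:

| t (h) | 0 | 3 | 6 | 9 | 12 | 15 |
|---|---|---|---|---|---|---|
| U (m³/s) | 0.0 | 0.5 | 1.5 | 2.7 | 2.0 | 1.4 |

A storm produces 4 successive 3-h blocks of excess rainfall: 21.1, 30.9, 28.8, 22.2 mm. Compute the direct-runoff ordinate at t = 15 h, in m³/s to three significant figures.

Q ≈ 20.2 m³/s

By discrete convolution, Q_j = Σ (P_i / 10 mm) · U_{j−i}.
At t = 15 h (j=5): Q = (21.1/10)·1.4 + (30.9/10)·2.0 + (28.8/10)·2.7 + (22.2/10)·1.5 = 20.2 m³/s.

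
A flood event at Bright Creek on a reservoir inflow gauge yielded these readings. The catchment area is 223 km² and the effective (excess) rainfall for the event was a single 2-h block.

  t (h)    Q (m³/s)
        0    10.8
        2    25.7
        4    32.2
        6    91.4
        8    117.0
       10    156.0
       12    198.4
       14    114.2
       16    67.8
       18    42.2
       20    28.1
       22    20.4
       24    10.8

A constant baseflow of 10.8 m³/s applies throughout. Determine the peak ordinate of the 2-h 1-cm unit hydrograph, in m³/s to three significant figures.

Direct runoff: 0.0, 14.9, 21.4, 80.6, 106.2, 145.2, 187.6, 103.4, 57.0, 31.4, 17.3, 9.6, 0.0 m³/s; ΣQ_DR = 774.6 m³/s, peak = 187.6 m³/s.
Runoff depth d = ΣQ_DR·Δt / A = 774.6 × 7200 / (223 km²) = 25.01 mm.
The 1-cm UH is the DRH scaled by (10 mm)/d, so U_p = 187.6 × 10/25.01 = 75.0 m³/s.

U_p ≈ 75.0 m³/s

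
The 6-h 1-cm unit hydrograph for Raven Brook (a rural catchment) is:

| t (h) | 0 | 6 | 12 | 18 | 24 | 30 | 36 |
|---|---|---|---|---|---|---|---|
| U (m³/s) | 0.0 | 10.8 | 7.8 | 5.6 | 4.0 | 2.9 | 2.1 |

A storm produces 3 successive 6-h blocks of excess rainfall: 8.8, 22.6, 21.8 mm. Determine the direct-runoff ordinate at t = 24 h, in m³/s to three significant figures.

By discrete convolution, Q_j = Σ (P_i / 10 mm) · U_{j−i}.
At t = 24 h (j=4): Q = (8.8/10)·4.0 + (22.6/10)·5.6 + (21.8/10)·7.8 = 33.2 m³/s.

Q ≈ 33.2 m³/s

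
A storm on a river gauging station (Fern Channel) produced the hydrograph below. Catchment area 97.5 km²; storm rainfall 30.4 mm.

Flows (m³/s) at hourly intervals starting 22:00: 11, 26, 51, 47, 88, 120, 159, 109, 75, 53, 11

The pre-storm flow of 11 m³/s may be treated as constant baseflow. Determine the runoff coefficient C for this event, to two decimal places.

C ≈ 0.76

ΣQ_DR = 629.0 m³/s; V = ΣQ_DR·Δt = 2.264 × 10^6 m³.
Runoff depth d = V / A = 23.22 mm.
C = d / P = 23.22 / 30.4 = 0.76.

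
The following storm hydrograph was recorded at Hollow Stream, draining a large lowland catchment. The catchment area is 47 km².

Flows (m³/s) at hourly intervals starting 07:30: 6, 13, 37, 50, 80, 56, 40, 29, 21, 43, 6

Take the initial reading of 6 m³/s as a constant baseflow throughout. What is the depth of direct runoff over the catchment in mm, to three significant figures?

Direct runoff: 0.0, 7.0, 31.0, 44.0, 74.0, 50.0, 34.0, 23.0, 15.0, 37.0, 0.0 m³/s; ΣQ_DR = 315.0 m³/s.
V = ΣQ_DR · Δt = 315.0 × 3600 s = 1.134 × 10^6 m³.
Over A = 47 km², depth = V / A = 24.1 mm.

d ≈ 24.1 mm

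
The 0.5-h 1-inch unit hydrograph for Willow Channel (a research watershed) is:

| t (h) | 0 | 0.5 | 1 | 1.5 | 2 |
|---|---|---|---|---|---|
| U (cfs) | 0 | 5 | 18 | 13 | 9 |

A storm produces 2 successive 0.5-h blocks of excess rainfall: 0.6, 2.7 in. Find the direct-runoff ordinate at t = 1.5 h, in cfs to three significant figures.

Q ≈ 56.4 cfs

By discrete convolution, Q_j = Σ (P_i / 1 in) · U_{j−i}.
At t = 1.5 h (j=3): Q = (0.6/1)·13 + (2.7/1)·18 = 56.4 cfs.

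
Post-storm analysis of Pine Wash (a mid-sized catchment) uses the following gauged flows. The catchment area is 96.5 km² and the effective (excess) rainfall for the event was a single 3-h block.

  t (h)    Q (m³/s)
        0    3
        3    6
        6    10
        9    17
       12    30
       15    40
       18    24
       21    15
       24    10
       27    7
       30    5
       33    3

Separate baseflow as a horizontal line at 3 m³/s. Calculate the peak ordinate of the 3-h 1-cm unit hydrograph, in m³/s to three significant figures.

Direct runoff: 0.0, 3.0, 7.0, 14.0, 27.0, 37.0, 21.0, 12.0, 7.0, 4.0, 2.0, 0.0 m³/s; ΣQ_DR = 134.0 m³/s, peak = 37.0 m³/s.
Runoff depth d = ΣQ_DR·Δt / A = 134.0 × 10800 / (96.5 km²) = 15.00 mm.
The 1-cm UH is the DRH scaled by (10 mm)/d, so U_p = 37.0 × 10/15.00 = 24.7 m³/s.

U_p ≈ 24.7 m³/s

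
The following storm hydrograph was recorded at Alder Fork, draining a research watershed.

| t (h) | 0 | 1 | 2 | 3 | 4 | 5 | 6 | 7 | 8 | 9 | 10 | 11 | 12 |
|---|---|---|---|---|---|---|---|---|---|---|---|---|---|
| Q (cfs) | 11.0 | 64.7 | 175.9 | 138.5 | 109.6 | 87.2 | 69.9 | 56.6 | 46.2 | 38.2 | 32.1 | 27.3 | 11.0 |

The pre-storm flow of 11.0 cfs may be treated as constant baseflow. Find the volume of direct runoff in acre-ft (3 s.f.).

Direct-runoff ordinates (Q − Q_b): 0.0, 53.7, 164.9, 127.5, 98.6, 76.2, 58.9, 45.6, 35.2, 27.2, 21.1, 16.3, 0.0 cfs.
ΣQ_DR = 725.2 cfs.
With Δt = 1 h = 3600 s, V = ΣQ_DR · Δt = 725.2 × 3600 = 2.61 × 10^6 ft³ = 59.9 acre-ft.

V ≈ 59.9 acre-ft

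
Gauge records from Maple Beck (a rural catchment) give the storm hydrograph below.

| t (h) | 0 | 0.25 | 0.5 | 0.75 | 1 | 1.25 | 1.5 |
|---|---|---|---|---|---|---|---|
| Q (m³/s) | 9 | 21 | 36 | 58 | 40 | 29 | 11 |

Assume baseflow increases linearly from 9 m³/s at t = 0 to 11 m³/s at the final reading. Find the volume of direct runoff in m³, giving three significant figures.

V ≈ 1.21 × 10^5 m³

Direct-runoff ordinates (Q − Q_b): 0.00, 11.67, 26.33, 48.00, 29.67, 18.33, 0.00 m³/s.
ΣQ_DR = 134.0 m³/s.
With Δt = 0.25 h = 900 s, V = ΣQ_DR · Δt = 134.0 × 900 = 1.21 × 10^5 m³.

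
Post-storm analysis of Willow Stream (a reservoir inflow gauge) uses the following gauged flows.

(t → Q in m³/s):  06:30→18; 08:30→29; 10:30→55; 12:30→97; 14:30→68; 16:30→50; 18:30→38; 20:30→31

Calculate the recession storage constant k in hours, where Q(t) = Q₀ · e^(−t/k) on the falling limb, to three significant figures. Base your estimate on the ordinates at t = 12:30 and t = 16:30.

k ≈ 6.04 h

On the falling limb, Q drops from 97 to 50 m³/s between t = 12:30 and t = 16:30 (Δt = 4 h).
k = −Δt / ln(Q₂/Q₁) = −4 / ln(50/97) = 6.04 h.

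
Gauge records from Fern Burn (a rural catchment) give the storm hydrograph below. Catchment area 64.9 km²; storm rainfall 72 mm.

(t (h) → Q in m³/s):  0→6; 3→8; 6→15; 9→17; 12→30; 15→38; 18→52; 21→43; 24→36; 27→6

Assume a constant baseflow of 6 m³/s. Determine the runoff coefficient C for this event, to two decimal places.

ΣQ_DR = 191.0 m³/s; V = ΣQ_DR·Δt = 2.063 × 10^6 m³.
Runoff depth d = V / A = 31.78 mm.
C = d / P = 31.78 / 72 = 0.44.

C ≈ 0.44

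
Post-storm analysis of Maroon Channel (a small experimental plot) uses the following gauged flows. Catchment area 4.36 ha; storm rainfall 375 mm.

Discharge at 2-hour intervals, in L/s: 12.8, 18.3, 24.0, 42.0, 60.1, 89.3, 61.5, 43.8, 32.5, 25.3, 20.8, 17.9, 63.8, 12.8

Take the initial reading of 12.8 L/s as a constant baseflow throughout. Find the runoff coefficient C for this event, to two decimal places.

C ≈ 0.15

ΣQ_DR = 345.7 L/s; V = ΣQ_DR·Δt = 2.489 × 10^6 L.
Runoff depth d = V / A = 57.09 mm.
C = d / P = 57.09 / 375 = 0.15.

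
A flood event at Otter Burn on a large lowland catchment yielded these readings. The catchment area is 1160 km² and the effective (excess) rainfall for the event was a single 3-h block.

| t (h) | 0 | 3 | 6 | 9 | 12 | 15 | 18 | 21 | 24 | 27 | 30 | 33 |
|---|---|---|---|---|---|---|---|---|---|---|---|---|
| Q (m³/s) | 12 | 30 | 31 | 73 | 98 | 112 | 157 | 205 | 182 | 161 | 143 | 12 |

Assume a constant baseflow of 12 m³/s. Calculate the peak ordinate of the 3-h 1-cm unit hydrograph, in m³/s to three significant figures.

Direct runoff: 0.0, 18.0, 19.0, 61.0, 86.0, 100.0, 145.0, 193.0, 170.0, 149.0, 131.0, 0.0 m³/s; ΣQ_DR = 1072 m³/s, peak = 193.0 m³/s.
Runoff depth d = ΣQ_DR·Δt / A = 1072 × 10800 / (1160 km²) = 9.981 mm.
The 1-cm UH is the DRH scaled by (10 mm)/d, so U_p = 193.0 × 10/9.981 = 193 m³/s.

U_p ≈ 193 m³/s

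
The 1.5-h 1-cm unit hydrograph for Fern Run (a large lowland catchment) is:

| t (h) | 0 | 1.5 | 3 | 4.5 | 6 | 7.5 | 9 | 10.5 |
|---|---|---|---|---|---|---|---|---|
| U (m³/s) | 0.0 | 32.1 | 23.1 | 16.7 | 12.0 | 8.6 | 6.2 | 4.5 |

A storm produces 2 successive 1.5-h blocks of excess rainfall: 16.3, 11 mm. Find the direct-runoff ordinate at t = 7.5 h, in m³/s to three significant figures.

Q ≈ 27.2 m³/s

By discrete convolution, Q_j = Σ (P_i / 10 mm) · U_{j−i}.
At t = 7.5 h (j=5): Q = (16.3/10)·8.6 + (11/10)·12.0 = 27.2 m³/s.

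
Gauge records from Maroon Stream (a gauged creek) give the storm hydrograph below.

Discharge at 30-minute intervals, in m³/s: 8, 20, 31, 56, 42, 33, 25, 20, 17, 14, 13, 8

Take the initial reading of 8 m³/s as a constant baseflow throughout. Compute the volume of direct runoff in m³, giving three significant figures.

Direct-runoff ordinates (Q − Q_b): 0.0, 12.0, 23.0, 48.0, 34.0, 25.0, 17.0, 12.0, 9.0, 6.0, 5.0, 0.0 m³/s.
ΣQ_DR = 191.0 m³/s.
With Δt = 0.5 h = 1800 s, V = ΣQ_DR · Δt = 191.0 × 1800 = 3.44 × 10^5 m³.

V ≈ 3.44 × 10^5 m³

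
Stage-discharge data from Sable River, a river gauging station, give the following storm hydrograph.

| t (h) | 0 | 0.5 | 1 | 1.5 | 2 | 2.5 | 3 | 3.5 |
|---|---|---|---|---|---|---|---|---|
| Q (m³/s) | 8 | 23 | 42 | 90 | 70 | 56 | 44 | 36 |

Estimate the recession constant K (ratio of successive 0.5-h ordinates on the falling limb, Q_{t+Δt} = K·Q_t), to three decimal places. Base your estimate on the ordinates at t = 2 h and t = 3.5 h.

Using the recession-limb readings at t = 2 h and t = 3.5 h: Q falls from 70 to 36 m³/s over 3 intervals.
K = (Q₂/Q₁)^(1/3) = (36/70)^(1/3) = 0.801.

K ≈ 0.801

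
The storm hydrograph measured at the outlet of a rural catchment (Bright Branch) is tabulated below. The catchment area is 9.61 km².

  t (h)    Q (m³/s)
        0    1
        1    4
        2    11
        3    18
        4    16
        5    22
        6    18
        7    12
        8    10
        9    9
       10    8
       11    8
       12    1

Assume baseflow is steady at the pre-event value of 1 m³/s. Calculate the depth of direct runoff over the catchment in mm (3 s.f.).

Direct runoff: 0.0, 3.0, 10.0, 17.0, 15.0, 21.0, 17.0, 11.0, 9.0, 8.0, 7.0, 7.0, 0.0 m³/s; ΣQ_DR = 125.0 m³/s.
V = ΣQ_DR · Δt = 125.0 × 3600 s = 4.500 × 10^5 m³.
Over A = 9.61 km², depth = V / A = 46.8 mm.

d ≈ 46.8 mm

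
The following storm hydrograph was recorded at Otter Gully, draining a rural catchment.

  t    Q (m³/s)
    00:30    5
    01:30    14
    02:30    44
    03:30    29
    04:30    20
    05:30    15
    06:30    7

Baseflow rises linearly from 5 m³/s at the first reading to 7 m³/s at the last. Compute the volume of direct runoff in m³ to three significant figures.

Direct-runoff ordinates (Q − Q_b): 0.00, 8.67, 38.33, 23.00, 13.67, 8.33, 0.00 m³/s.
ΣQ_DR = 92.00 m³/s.
With Δt = 1 h = 3600 s, V = ΣQ_DR · Δt = 92.00 × 3600 = 3.31 × 10^5 m³.

V ≈ 3.31 × 10^5 m³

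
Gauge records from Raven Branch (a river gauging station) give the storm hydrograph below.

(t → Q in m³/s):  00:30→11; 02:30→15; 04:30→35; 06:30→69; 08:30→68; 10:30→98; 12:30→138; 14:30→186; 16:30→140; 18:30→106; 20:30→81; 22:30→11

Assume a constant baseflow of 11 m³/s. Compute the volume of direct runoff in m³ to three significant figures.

Direct-runoff ordinates (Q − Q_b): 0.0, 4.0, 24.0, 58.0, 57.0, 87.0, 127.0, 175.0, 129.0, 95.0, 70.0, 0.0 m³/s.
ΣQ_DR = 826.0 m³/s.
With Δt = 2 h = 7200 s, V = ΣQ_DR · Δt = 826.0 × 7200 = 5.95 × 10^6 m³.

V ≈ 5.95 × 10^6 m³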